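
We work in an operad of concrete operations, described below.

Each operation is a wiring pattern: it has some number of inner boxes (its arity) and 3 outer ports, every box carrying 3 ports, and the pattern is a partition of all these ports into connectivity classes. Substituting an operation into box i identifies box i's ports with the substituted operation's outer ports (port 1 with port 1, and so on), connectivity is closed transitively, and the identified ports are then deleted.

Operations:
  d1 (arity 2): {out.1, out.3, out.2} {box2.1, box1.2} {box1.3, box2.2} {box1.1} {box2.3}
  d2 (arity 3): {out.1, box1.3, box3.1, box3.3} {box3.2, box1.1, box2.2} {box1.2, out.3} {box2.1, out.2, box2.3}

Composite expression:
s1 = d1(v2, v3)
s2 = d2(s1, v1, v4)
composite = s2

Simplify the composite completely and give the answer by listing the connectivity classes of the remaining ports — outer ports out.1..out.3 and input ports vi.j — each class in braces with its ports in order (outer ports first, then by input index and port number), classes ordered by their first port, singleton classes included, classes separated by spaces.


{out.1, out.3, v1.2, v4.1, v4.2, v4.3} {out.2, v1.1, v1.3} {v2.1} {v2.2, v3.1} {v2.3, v3.2} {v3.3}

Reachability decides: close wires over d2-identified ports.
composing d1 on (v2, v3), with out.j its own outer ports: {out.1, out.2, out.3} {v2.1} {v2.2, v3.1} {v2.3, v3.2} {v3.3}
composing d2 on (v2, v3, v1, v4), with out.j its own outer ports: {out.1, out.3, v1.2, v4.1, v4.2, v4.3} {out.2, v1.1, v1.3} {v2.1} {v2.2, v3.1} {v2.3, v3.2} {v3.3}


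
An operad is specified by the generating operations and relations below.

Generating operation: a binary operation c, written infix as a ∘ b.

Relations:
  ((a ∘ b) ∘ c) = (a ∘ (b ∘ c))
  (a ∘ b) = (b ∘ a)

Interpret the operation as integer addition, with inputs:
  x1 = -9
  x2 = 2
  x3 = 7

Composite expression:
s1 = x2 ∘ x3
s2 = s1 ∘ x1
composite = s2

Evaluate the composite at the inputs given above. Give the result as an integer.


0

(x2 ∘ x3) = 9
((x2 ∘ x3) ∘ x1) = 0


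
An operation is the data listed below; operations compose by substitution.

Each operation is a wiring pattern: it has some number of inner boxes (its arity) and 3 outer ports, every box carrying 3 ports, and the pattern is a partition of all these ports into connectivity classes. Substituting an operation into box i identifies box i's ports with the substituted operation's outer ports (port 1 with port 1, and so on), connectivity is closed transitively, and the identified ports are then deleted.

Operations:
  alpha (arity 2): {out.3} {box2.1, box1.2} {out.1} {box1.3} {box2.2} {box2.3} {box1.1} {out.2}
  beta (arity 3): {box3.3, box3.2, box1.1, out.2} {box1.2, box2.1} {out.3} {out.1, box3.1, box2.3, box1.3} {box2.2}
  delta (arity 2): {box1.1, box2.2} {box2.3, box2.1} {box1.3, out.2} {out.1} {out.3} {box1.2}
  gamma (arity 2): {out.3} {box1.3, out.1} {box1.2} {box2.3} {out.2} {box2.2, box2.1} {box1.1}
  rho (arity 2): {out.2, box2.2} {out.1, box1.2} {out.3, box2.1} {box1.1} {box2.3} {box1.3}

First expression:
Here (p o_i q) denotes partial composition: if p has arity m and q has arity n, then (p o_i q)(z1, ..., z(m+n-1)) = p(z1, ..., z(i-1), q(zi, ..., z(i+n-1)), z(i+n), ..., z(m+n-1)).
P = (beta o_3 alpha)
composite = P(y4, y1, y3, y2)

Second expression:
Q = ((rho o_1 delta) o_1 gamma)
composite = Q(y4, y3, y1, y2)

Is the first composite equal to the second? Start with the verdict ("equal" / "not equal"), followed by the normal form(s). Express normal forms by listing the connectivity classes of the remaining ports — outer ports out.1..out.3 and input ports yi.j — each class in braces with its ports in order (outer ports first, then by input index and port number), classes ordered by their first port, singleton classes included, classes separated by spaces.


not equal; first: {out.1, y1.3, y4.3} {out.2, y4.1} {out.3} {y1.1, y4.2} {y1.2} {y2.1, y3.2} {y2.2} {y2.3} {y3.1} {y3.3}; second: {out.1} {out.2, y2.2} {out.3, y2.1} {y1.1, y1.3} {y1.2, y4.3} {y2.3} {y3.1, y3.2} {y3.3} {y4.1} {y4.2}

The first composite normalizes to {out.1, y1.3, y4.3} {out.2, y4.1} {out.3} {y1.1, y4.2} {y1.2} {y2.1, y3.2} {y2.2} {y2.3} {y3.1} {y3.3}
The second composite normalizes to {out.1} {out.2, y2.2} {out.3, y2.1} {y1.1, y1.3} {y1.2, y4.3} {y2.3} {y3.1, y3.2} {y3.3} {y4.1} {y4.2}
Distinct normal forms: not equal.


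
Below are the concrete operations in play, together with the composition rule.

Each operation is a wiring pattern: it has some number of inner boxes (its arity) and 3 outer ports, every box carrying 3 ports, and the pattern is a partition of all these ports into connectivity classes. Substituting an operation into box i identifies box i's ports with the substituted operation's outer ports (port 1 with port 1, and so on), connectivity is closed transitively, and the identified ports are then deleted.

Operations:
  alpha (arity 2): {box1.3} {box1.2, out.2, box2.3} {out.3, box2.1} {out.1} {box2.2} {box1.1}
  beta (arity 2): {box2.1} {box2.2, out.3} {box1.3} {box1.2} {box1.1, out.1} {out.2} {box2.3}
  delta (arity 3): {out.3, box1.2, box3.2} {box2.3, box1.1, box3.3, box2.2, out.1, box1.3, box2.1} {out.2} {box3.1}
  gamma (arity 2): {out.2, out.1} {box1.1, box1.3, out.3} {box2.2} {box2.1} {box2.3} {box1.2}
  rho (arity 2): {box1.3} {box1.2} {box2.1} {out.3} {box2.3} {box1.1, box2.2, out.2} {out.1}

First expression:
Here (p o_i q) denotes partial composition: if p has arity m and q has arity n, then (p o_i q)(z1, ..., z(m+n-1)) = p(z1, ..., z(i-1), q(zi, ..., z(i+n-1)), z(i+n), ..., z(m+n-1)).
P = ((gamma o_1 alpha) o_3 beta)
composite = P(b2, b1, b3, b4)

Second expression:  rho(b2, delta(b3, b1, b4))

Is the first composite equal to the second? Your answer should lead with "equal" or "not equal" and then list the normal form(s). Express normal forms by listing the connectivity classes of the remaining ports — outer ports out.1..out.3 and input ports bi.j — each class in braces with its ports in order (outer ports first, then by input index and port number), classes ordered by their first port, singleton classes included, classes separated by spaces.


not equal; first: {out.1, out.2} {out.3, b1.1} {b1.2} {b1.3, b2.2} {b2.1} {b2.3} {b3.1} {b3.2} {b3.3} {b4.1} {b4.2} {b4.3}; second: {out.1} {out.2, b2.1} {out.3} {b1.1, b1.2, b1.3, b3.1, b3.3, b4.3} {b2.2} {b2.3} {b3.2, b4.2} {b4.1}


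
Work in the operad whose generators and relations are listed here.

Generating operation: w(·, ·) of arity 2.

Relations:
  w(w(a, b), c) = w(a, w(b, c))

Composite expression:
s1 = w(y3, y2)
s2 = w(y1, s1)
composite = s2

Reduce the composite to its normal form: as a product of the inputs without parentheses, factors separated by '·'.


y1 · y3 · y2

Associativity of w dissolves the nesting; only the y-input order survives.
w(y3, y2) collapses to y3 · y2
w(y1, w(y3, y2)) collapses to y1 · y3 · y2


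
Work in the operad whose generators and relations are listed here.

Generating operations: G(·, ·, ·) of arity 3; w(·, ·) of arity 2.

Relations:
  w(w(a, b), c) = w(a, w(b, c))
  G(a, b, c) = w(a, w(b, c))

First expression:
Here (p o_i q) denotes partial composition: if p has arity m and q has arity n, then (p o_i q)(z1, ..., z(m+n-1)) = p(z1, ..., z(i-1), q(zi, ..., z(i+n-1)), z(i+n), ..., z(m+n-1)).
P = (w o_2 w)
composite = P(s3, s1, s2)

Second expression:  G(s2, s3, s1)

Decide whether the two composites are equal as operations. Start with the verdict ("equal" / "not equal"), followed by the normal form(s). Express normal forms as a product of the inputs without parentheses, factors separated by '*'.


not equal; the first gives s3 * s1 * s2 and the second s2 * s3 * s1

Reducing the first expression gives s3 * s1 * s2
Reducing the second expression gives s2 * s3 * s1
No match — not equal.


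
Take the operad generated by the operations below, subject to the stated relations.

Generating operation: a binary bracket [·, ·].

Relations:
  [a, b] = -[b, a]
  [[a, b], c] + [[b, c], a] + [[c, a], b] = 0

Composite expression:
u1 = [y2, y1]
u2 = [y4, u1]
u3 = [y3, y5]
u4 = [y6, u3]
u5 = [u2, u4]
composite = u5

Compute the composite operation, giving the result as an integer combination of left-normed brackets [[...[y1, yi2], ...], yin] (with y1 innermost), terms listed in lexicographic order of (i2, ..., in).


In the tensor algebra, words opening y1 carry the y1-anchored form.
Composite bracket: [[y4, [y2, y1]], [y6, [y3, y5]]]
Applying ab - ba throughout gives 32 signed words (2^5 = 32).
Coefficients come from the y1-initial words:
  the word y1y2y4y3y5y6 carries sign -1 and contributes -[[[[[y1, y2], y4], y3], y5], y6]
  the word y1y2y4y5y3y6 carries sign +1 and contributes +[[[[[y1, y2], y4], y5], y3], y6]
  the word y1y2y4y6y3y5 carries sign +1 and contributes +[[[[[y1, y2], y4], y6], y3], y5]
  the word y1y2y4y6y5y3 carries sign -1 and contributes -[[[[[y1, y2], y4], y6], y5], y3]

-[[[[[y1, y2], y4], y3], y5], y6] + [[[[[y1, y2], y4], y5], y3], y6] + [[[[[y1, y2], y4], y6], y3], y5] - [[[[[y1, y2], y4], y6], y5], y3]


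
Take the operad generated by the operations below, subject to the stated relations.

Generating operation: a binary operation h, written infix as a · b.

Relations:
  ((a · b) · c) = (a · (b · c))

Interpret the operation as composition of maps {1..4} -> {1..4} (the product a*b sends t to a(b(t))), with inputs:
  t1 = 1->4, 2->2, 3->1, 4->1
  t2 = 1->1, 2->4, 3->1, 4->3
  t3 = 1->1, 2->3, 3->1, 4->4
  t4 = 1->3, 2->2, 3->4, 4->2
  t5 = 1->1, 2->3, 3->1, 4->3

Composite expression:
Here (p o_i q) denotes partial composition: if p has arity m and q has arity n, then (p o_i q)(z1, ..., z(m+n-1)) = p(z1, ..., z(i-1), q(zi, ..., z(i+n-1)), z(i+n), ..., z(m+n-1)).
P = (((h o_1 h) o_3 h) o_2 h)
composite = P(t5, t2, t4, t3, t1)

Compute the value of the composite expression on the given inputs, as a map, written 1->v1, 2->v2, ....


1->3, 2->1, 3->1, 4->1

(t2 · t4) = 1->1, 2->4, 3->3, 4->4
(t5 · (t2 · t4)) = 1->1, 2->3, 3->1, 4->3
(t3 · t1) = 1->4, 2->3, 3->1, 4->1
((t5 · (t2 · t4)) · (t3 · t1)) = 1->3, 2->1, 3->1, 4->1


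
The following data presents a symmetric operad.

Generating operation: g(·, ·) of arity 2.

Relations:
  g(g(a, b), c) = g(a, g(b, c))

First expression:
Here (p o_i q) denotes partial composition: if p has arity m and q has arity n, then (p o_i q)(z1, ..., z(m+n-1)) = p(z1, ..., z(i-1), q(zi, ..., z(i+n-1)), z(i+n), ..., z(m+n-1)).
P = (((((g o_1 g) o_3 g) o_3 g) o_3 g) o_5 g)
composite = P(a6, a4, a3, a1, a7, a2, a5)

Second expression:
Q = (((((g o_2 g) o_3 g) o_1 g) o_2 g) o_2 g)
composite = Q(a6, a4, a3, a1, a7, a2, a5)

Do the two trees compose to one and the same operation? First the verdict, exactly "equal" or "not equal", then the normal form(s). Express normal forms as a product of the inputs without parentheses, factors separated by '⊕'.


The first expression, normalized: a6 ⊕ a4 ⊕ a3 ⊕ a1 ⊕ a7 ⊕ a2 ⊕ a5
The second expression, normalized: a6 ⊕ a4 ⊕ a3 ⊕ a1 ⊕ a7 ⊕ a2 ⊕ a5
Identical normal forms: equal.

equal — both sides give a6 ⊕ a4 ⊕ a3 ⊕ a1 ⊕ a7 ⊕ a2 ⊕ a5


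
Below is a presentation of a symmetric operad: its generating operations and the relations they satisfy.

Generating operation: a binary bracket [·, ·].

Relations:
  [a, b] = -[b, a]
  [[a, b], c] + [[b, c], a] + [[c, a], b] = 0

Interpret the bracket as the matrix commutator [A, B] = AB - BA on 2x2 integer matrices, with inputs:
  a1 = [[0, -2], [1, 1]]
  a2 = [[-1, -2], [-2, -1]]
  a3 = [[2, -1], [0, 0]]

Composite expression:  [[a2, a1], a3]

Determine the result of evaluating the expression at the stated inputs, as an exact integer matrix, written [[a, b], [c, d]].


[[2, 16], [4, -2]]

[a2, a1] = [[-6, -2], [2, 6]]
[[a2, a1], a3] = [[2, 16], [4, -2]]


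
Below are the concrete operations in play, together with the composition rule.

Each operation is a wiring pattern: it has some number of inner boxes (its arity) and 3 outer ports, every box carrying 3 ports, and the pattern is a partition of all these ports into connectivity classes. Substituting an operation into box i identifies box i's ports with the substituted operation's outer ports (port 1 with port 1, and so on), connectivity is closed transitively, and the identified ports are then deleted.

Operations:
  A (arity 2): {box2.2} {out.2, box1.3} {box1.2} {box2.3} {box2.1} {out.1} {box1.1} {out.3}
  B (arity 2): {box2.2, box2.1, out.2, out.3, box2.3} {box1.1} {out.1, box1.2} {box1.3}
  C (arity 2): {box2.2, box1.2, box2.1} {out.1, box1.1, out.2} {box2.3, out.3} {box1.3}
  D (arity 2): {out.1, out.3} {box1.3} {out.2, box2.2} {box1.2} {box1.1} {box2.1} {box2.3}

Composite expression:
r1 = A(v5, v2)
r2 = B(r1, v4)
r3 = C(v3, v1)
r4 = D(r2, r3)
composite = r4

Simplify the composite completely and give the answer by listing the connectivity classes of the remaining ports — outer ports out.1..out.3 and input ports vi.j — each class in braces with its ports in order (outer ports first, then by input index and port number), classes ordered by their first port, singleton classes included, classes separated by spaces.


{out.1, out.3} {out.2, v3.1} {v1.1, v1.2, v3.2} {v1.3} {v2.1} {v2.2} {v2.3} {v3.3} {v4.1, v4.2, v4.3} {v5.1} {v5.2} {v5.3}

Treat the ports identified at D as solder joints: merge, then drop.
through A, on inputs (v5, v2): {out.1} {out.2, v5.3} {out.3} {v2.1} {v2.2} {v2.3} {v5.1} {v5.2} (out.j = stage outer ports)
through B, on inputs (v5, v2, v4): {out.1, v5.3} {out.2, out.3, v4.1, v4.2, v4.3} {v2.1} {v2.2} {v2.3} {v5.1} {v5.2} (out.j = stage outer ports)
through C, on inputs (v3, v1): {out.1, out.2, v3.1} {out.3, v1.3} {v1.1, v1.2, v3.2} {v3.3} (out.j = stage outer ports)
through D, on inputs (v5, v2, v4, v3, v1): {out.1, out.3} {out.2, v3.1} {v1.1, v1.2, v3.2} {v1.3} {v2.1} {v2.2} {v2.3} {v3.3} {v4.1, v4.2, v4.3} {v5.1} {v5.2} {v5.3} (out.j = stage outer ports)


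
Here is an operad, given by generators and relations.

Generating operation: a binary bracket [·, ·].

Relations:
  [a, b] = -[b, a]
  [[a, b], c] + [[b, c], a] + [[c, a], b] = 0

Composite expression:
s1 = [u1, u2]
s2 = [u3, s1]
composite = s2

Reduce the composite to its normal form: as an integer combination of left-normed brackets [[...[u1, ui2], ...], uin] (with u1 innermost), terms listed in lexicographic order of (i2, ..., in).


-[[u1, u2], u3]

Antisymmetry and Jacobi reduce to u1-anchored left-normed brackets.
Composite bracket: [u3, [u1, u2]]
Expanding via [a, b] = ab - ba: 4 signed words (2^2 = 4).
Collect the words opening with u1:
  word u1u2u3 has sign -1, contributing -[[u1, u2], u3]


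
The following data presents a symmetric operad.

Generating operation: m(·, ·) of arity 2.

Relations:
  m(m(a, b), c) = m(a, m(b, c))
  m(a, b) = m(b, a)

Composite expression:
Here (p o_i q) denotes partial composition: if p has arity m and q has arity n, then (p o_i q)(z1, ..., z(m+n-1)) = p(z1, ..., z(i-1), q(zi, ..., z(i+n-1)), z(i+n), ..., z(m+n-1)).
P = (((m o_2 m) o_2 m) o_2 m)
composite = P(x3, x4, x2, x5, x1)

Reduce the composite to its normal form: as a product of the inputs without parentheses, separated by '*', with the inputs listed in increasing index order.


x1 * x2 * x3 * x4 * x5


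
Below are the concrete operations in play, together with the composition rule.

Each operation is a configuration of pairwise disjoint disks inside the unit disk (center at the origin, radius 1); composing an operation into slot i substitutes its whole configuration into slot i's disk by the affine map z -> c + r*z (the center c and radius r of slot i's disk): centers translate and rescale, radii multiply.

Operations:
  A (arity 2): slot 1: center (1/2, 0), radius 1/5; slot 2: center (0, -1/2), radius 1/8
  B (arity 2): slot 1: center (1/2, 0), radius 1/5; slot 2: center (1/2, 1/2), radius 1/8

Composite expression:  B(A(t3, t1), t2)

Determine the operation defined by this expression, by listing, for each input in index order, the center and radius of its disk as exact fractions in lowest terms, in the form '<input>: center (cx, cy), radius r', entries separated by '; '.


t1: center (1/2, -1/10), radius 1/40; t2: center (1/2, 1/2), radius 1/8; t3: center (3/5, 0), radius 1/25

Affine substitution under B: radii multiply and t-centers shift.
t3: after 2 affine steps, its disk has center (3/5, 0), radius 1/25
t1: after 2 affine steps, its disk has center (1/2, -1/10), radius 1/40
t2: after 1 affine step, its disk has center (1/2, 1/2), radius 1/8


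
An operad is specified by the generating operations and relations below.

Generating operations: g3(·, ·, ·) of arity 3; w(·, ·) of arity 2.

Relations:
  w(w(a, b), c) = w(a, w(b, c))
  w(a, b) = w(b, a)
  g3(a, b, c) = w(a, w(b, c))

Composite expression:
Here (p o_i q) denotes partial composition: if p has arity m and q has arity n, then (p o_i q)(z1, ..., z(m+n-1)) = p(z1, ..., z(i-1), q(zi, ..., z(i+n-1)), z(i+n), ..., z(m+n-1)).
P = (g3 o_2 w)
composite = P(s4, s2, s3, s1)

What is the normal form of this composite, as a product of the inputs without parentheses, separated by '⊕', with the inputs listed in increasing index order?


s1 ⊕ s2 ⊕ s3 ⊕ s4

Reordering under g3 is free, so list the s-inputs canonically.
w(s2, s3) flattens to s2 ⊕ s3
g3(s4, w(s2, s3), s1) flattens to s4 ⊕ s2 ⊕ s3 ⊕ s1
reordering the factors by index: s1 ⊕ s2 ⊕ s3 ⊕ s4


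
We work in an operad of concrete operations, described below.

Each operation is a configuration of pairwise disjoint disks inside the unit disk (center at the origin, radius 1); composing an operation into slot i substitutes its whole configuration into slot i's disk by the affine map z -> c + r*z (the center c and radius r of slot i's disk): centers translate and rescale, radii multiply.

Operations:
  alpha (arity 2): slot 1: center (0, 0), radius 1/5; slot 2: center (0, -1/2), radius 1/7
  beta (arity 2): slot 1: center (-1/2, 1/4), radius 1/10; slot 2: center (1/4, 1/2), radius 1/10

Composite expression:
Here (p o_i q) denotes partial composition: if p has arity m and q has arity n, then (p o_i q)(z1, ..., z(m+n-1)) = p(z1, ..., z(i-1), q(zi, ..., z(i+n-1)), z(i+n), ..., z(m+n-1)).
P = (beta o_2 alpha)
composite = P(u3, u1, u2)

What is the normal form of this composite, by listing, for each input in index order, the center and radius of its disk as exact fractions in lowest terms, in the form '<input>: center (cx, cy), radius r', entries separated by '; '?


Each u-disk chains the slot maps above it in beta; radii multiply.
for u3, the 1-step affine chain lands on center (-1/2, 1/4), radius 1/10
for u1, the 2-step affine chain lands on center (1/4, 1/2), radius 1/50
for u2, the 2-step affine chain lands on center (1/4, 9/20), radius 1/70

u1: center (1/4, 1/2), radius 1/50; u2: center (1/4, 9/20), radius 1/70; u3: center (-1/2, 1/4), radius 1/10


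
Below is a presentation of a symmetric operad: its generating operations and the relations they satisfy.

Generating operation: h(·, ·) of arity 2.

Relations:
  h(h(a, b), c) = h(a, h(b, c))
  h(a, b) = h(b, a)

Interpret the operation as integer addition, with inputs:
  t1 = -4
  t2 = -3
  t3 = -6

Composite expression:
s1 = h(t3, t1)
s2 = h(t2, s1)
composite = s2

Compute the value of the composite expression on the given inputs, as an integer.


h(t3, t1) = -10
h(t2, h(t3, t1)) = -13

-13


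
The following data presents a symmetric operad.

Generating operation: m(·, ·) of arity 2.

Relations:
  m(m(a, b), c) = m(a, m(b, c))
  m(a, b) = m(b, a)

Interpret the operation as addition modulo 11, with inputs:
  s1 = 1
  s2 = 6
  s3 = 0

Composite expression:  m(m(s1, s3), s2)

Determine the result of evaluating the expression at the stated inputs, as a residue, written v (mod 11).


7 (mod 11)


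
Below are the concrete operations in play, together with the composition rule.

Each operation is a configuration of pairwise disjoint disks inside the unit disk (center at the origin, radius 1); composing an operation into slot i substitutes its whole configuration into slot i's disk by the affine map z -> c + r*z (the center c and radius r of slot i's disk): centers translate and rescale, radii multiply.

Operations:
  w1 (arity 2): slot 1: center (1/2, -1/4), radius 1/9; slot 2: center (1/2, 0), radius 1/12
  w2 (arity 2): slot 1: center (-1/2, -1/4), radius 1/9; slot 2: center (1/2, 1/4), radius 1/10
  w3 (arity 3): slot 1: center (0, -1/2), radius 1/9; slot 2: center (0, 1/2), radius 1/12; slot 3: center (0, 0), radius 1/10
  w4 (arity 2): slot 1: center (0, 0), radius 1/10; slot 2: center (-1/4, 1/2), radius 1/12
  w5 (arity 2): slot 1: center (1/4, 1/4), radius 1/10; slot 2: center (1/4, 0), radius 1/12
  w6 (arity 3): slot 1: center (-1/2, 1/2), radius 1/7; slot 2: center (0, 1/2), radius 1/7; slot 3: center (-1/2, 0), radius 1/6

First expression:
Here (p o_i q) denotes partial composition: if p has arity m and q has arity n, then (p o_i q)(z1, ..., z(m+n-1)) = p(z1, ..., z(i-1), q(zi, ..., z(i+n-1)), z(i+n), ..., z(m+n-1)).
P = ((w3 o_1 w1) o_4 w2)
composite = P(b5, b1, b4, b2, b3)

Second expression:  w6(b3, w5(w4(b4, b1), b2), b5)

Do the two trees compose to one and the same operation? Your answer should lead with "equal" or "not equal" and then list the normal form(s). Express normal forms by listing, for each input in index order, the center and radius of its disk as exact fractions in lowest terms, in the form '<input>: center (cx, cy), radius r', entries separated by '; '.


In normal form, the first expression is b1: center (1/18, -1/2), radius 1/108; b2: center (-1/20, -1/40), radius 1/90; b3: center (1/20, 1/40), radius 1/100; b4: center (0, 1/2), radius 1/12; b5: center (1/18, -19/36), radius 1/81
In normal form, the second expression is b1: center (9/280, 19/35), radius 1/840; b2: center (1/28, 1/2), radius 1/84; b3: center (-1/2, 1/2), radius 1/7; b4: center (1/28, 15/28), radius 1/700; b5: center (-1/2, 0), radius 1/6
No match — not equal.

not equal: they reduce to b1: center (1/18, -1/2), radius 1/108; b2: center (-1/20, -1/40), radius 1/90; b3: center (1/20, 1/40), radius 1/100; b4: center (0, 1/2), radius 1/12; b5: center (1/18, -19/36), radius 1/81 and b1: center (9/280, 19/35), radius 1/840; b2: center (1/28, 1/2), radius 1/84; b3: center (-1/2, 1/2), radius 1/7; b4: center (1/28, 15/28), radius 1/700; b5: center (-1/2, 0), radius 1/6


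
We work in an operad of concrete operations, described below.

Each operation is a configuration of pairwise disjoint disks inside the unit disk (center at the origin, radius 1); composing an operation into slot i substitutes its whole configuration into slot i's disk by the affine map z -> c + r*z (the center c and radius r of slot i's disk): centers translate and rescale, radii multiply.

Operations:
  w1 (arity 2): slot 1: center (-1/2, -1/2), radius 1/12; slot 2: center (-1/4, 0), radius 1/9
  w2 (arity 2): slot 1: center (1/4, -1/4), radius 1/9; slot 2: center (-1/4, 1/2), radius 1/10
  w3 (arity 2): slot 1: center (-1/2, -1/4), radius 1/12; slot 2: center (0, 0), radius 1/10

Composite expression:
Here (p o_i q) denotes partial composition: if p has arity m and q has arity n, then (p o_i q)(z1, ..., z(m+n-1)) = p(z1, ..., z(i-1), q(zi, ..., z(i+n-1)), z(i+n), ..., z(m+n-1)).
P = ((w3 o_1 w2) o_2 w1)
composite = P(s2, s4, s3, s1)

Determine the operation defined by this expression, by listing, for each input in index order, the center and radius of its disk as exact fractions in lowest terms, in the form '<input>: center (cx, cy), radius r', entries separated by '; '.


s1: center (0, 0), radius 1/10; s2: center (-23/48, -13/48), radius 1/108; s3: center (-251/480, -5/24), radius 1/1080; s4: center (-21/40, -17/80), radius 1/1440

Follow each s-input down from w3: c' goes to c + r*c', radius to r*r'.
s2 passes through 2 substitutions, ending at center (-23/48, -13/48), radius 1/108
s4 passes through 3 substitutions, ending at center (-21/40, -17/80), radius 1/1440
s3 passes through 3 substitutions, ending at center (-251/480, -5/24), radius 1/1080
s1 passes through 1 substitution, ending at center (0, 0), radius 1/10


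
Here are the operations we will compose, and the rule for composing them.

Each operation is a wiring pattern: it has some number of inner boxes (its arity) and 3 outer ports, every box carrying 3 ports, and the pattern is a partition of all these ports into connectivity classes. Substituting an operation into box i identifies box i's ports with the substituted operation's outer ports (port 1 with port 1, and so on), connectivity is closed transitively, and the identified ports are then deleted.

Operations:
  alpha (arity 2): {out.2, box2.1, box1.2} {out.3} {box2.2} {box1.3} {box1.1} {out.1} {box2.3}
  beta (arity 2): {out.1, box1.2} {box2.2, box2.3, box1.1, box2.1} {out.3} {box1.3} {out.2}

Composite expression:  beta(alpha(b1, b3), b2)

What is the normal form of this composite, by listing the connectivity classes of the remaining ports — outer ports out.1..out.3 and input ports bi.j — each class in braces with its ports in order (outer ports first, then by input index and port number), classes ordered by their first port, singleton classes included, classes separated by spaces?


Treat the ports identified at beta as solder joints: merge, then drop.
alpha over (b1, b3) gives {out.1} {out.2, b1.2, b3.1} {out.3} {b1.1} {b1.3} {b3.2} {b3.3}, out.j being that stage's outer ports
beta over (b1, b3, b2) gives {out.1, b1.2, b3.1} {out.2} {out.3} {b1.1} {b1.3} {b2.1, b2.2, b2.3} {b3.2} {b3.3}, out.j being that stage's outer ports

{out.1, b1.2, b3.1} {out.2} {out.3} {b1.1} {b1.3} {b2.1, b2.2, b2.3} {b3.2} {b3.3}


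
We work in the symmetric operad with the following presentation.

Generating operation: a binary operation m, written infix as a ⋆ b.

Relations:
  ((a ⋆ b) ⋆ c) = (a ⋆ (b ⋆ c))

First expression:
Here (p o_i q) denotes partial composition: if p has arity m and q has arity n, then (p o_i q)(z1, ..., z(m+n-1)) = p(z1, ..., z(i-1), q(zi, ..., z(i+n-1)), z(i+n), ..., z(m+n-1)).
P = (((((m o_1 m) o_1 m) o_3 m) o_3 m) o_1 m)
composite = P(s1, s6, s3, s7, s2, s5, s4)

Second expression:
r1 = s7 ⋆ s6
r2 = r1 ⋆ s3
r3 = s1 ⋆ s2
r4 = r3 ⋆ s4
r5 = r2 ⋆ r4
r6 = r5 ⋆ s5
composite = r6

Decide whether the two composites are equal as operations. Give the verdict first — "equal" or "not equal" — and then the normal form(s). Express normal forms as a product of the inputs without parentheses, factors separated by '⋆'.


not equal — first s1 ⋆ s6 ⋆ s3 ⋆ s7 ⋆ s2 ⋆ s5 ⋆ s4, second s7 ⋆ s6 ⋆ s3 ⋆ s1 ⋆ s2 ⋆ s4 ⋆ s5


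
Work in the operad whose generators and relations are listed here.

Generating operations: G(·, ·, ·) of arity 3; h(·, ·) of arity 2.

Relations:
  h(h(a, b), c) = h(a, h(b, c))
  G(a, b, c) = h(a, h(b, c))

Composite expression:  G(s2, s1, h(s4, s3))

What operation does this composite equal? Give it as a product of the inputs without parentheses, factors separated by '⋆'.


The G-tree's shape is irrelevant; the s-reading-order decides.
h(s4, s3) spells out as s4 ⋆ s3
G(s2, s1, h(s4, s3)) spells out as s2 ⋆ s1 ⋆ s4 ⋆ s3

s2 ⋆ s1 ⋆ s4 ⋆ s3


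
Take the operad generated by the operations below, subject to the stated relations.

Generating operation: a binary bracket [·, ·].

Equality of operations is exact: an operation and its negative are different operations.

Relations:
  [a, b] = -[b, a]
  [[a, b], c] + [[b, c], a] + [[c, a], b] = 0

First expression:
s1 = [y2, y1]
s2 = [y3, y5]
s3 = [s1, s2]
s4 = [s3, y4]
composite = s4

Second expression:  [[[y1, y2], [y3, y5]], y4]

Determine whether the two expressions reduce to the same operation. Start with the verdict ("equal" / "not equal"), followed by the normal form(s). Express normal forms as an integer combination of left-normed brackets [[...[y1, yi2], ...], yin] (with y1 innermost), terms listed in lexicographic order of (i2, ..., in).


not equal; first: -[[[[y1, y2], y3], y5], y4] + [[[[y1, y2], y5], y3], y4]; second: [[[[y1, y2], y3], y5], y4] - [[[[y1, y2], y5], y3], y4]

The first expression, normalized: -[[[[y1, y2], y3], y5], y4] + [[[[y1, y2], y5], y3], y4]
The second expression, normalized: [[[[y1, y2], y3], y5], y4] - [[[[y1, y2], y5], y3], y4]
Different reductions; not equal.


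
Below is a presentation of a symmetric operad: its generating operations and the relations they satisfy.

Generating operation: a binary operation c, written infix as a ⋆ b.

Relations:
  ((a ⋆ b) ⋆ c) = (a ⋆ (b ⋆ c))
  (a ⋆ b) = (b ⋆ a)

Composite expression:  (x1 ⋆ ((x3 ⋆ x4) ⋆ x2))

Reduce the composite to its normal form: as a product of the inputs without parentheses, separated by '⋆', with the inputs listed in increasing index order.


Shape and order are irrelevant to c; the x-input set decides.
(x3 ⋆ x4) linearizes to x3 ⋆ x4
((x3 ⋆ x4) ⋆ x2) linearizes to x3 ⋆ x4 ⋆ x2
(x1 ⋆ ((x3 ⋆ x4) ⋆ x2)) linearizes to x1 ⋆ x3 ⋆ x4 ⋆ x2
sorting the factors by input index: x1 ⋆ x2 ⋆ x3 ⋆ x4

x1 ⋆ x2 ⋆ x3 ⋆ x4


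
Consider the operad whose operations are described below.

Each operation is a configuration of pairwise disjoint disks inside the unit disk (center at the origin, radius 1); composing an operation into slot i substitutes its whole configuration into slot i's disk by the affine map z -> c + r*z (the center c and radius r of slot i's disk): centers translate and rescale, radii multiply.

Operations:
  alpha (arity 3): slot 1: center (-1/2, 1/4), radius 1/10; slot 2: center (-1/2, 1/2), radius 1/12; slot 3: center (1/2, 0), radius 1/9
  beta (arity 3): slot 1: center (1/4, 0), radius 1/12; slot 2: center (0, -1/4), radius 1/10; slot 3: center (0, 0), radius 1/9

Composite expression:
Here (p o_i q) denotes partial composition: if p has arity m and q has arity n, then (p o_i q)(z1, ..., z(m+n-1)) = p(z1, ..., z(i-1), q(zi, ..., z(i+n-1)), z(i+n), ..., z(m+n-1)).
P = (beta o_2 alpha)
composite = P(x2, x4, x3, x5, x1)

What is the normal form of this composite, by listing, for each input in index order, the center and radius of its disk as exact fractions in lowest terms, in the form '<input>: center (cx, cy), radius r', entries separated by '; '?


x1: center (0, 0), radius 1/9; x2: center (1/4, 0), radius 1/12; x3: center (-1/20, -1/5), radius 1/120; x4: center (-1/20, -9/40), radius 1/100; x5: center (1/20, -1/4), radius 1/90

Follow each x-input down from beta: c' goes to c + r*c', radius to r*r'.
input x2: composing its 1 substitution step yields center (1/4, 0), radius 1/12
input x4: composing its 2 substitution steps yields center (-1/20, -9/40), radius 1/100
input x3: composing its 2 substitution steps yields center (-1/20, -1/5), radius 1/120
input x5: composing its 2 substitution steps yields center (1/20, -1/4), radius 1/90
input x1: composing its 1 substitution step yields center (0, 0), radius 1/9


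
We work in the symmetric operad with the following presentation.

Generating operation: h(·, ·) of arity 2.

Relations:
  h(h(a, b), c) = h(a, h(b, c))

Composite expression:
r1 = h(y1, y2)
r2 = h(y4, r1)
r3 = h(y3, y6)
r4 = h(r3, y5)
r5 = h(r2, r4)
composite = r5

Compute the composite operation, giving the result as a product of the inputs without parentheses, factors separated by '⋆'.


y4 ⋆ y1 ⋆ y2 ⋆ y3 ⋆ y6 ⋆ y5

All parenthesizations of h agree; list the y-inputs left to right.
h(y1, y2) reduces to y1 ⋆ y2
h(y4, h(y1, y2)) reduces to y4 ⋆ y1 ⋆ y2
h(y3, y6) reduces to y3 ⋆ y6
h(h(y3, y6), y5) reduces to y3 ⋆ y6 ⋆ y5
h(h(y4, h(y1, y2)), h(h(y3, y6), y5)) reduces to y4 ⋆ y1 ⋆ y2 ⋆ y3 ⋆ y6 ⋆ y5


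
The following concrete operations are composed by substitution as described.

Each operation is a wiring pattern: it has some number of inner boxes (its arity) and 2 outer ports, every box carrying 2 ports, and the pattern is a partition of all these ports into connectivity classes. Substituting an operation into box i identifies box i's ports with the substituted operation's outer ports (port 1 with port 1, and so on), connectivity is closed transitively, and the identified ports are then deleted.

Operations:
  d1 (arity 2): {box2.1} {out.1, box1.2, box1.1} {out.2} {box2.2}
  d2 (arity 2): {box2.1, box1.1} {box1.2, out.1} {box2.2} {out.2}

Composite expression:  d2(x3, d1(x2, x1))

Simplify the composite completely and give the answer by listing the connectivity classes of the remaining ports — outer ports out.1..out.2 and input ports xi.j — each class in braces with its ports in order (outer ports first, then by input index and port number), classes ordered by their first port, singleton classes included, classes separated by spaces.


{out.1, x3.2} {out.2} {x1.1} {x1.2} {x2.1, x2.2, x3.1}

Connectivity passes through glued d2-boundaries; trace each wire chain.
stage d1: inputs (x2, x1), connectivity {out.1, x2.1, x2.2} {out.2} {x1.1} {x1.2}, out.j its boundary
stage d2: inputs (x3, x2, x1), connectivity {out.1, x3.2} {out.2} {x1.1} {x1.2} {x2.1, x2.2, x3.1}, out.j its boundary


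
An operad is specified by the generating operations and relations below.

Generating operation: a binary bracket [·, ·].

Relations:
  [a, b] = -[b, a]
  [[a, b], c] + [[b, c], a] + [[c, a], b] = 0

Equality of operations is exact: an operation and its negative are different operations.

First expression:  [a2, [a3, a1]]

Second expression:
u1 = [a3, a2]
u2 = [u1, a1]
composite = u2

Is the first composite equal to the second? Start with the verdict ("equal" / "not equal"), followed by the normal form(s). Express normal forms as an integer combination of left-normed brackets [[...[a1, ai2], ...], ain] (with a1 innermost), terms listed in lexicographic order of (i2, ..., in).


not equal: they reduce to [[a1, a3], a2] and [[a1, a2], a3] - [[a1, a3], a2]

The first composite normalizes to [[a1, a3], a2]
The second composite normalizes to [[a1, a2], a3] - [[a1, a3], a2]
Distinct normal forms: not equal.


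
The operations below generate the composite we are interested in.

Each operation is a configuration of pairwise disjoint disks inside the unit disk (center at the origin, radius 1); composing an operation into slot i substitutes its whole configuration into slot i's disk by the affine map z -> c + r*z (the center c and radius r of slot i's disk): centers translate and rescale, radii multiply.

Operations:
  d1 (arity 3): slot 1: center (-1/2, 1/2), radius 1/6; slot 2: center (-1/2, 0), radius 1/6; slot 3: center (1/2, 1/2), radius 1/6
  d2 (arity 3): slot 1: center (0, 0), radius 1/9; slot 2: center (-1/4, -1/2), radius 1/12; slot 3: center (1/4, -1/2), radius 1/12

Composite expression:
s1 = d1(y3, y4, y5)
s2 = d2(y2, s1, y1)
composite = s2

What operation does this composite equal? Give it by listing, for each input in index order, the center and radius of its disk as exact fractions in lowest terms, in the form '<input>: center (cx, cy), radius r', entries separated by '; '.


y1: center (1/4, -1/2), radius 1/12; y2: center (0, 0), radius 1/9; y3: center (-7/24, -11/24), radius 1/72; y4: center (-7/24, -1/2), radius 1/72; y5: center (-5/24, -11/24), radius 1/72

Affine substitution under d2: radii multiply and y-centers shift.
y2 passes through 1 substitution, ending at center (0, 0), radius 1/9
y3 passes through 2 substitutions, ending at center (-7/24, -11/24), radius 1/72
y4 passes through 2 substitutions, ending at center (-7/24, -1/2), radius 1/72
y5 passes through 2 substitutions, ending at center (-5/24, -11/24), radius 1/72
y1 passes through 1 substitution, ending at center (1/4, -1/2), radius 1/12


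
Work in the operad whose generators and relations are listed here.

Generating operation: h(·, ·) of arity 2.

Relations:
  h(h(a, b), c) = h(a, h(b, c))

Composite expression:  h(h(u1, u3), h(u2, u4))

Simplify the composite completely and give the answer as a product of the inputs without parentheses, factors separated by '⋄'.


u1 ⋄ u3 ⋄ u2 ⋄ u4

Under associativity of h, the answer is the u's in reading order.
h(u1, u3) flattens to u1 ⋄ u3
h(u2, u4) flattens to u2 ⋄ u4
h(h(u1, u3), h(u2, u4)) flattens to u1 ⋄ u3 ⋄ u2 ⋄ u4


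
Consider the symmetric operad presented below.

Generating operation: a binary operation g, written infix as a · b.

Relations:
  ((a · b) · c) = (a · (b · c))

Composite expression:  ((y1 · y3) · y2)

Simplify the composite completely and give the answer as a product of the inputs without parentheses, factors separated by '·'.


Under associativity of g, the answer is the y's in reading order.
(y1 · y3) linearizes to y1 · y3
((y1 · y3) · y2) linearizes to y1 · y3 · y2

y1 · y3 · y2


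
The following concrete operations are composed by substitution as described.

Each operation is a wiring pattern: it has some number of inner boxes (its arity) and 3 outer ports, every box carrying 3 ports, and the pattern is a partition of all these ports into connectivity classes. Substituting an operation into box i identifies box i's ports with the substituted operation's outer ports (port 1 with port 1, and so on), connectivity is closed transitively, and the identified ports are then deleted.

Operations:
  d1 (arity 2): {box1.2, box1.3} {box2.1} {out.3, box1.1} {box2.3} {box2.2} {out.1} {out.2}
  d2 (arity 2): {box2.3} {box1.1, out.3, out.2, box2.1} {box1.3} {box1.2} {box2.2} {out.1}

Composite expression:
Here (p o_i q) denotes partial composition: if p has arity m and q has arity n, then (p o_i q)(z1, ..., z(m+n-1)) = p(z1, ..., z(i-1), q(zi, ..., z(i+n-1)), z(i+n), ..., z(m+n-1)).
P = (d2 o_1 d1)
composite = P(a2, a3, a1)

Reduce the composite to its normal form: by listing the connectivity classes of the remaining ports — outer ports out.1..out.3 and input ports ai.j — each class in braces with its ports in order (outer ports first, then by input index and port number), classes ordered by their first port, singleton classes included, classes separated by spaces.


{out.1} {out.2, out.3, a1.1} {a1.2} {a1.3} {a2.1} {a2.2, a2.3} {a3.1} {a3.2} {a3.3}

Substituting into d2 glues patterns; closure does the rest.
the subtree at d1 composes to {out.1} {out.2} {out.3, a2.1} {a2.2, a2.3} {a3.1} {a3.2} {a3.3} on (a2, a3); out.j = own outer ports
the subtree at d2 composes to {out.1} {out.2, out.3, a1.1} {a1.2} {a1.3} {a2.1} {a2.2, a2.3} {a3.1} {a3.2} {a3.3} on (a2, a3, a1); out.j = own outer ports


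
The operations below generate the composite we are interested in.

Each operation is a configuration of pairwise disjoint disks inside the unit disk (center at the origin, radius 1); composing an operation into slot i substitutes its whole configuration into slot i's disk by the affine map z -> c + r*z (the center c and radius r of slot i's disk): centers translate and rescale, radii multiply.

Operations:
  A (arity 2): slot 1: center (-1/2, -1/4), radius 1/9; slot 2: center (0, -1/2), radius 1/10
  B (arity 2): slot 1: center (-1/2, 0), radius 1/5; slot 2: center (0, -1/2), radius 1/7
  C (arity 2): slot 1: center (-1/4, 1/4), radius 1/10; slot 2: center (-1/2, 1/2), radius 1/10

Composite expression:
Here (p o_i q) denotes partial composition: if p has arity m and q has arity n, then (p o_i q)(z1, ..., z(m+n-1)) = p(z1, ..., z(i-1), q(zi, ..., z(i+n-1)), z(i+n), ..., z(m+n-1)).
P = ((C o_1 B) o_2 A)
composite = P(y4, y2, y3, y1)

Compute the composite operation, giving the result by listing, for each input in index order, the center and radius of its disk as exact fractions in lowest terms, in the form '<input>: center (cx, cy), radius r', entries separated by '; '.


y1: center (-1/2, 1/2), radius 1/10; y2: center (-9/35, 11/56), radius 1/630; y3: center (-1/4, 27/140), radius 1/700; y4: center (-3/10, 1/4), radius 1/50

Only the slot chain above each y matters under C; compose those maps.
y4 passes through 2 substitutions, ending at center (-3/10, 1/4), radius 1/50
y2 passes through 3 substitutions, ending at center (-9/35, 11/56), radius 1/630
y3 passes through 3 substitutions, ending at center (-1/4, 27/140), radius 1/700
y1 passes through 1 substitution, ending at center (-1/2, 1/2), radius 1/10


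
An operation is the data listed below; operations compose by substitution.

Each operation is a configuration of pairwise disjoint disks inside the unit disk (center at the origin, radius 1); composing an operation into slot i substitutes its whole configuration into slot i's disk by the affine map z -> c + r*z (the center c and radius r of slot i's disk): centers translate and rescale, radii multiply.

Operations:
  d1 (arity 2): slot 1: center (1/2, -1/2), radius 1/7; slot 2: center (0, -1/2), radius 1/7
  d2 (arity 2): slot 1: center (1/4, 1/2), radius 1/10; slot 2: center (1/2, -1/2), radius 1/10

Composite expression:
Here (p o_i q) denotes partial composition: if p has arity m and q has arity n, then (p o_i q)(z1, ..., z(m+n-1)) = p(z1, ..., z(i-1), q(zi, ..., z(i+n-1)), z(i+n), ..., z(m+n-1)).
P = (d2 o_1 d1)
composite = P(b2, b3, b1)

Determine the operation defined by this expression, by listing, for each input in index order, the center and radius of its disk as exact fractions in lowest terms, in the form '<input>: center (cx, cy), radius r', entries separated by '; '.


Below d2, radii multiply path by path; the b-disk centers shift.
input b2: composing its 2 substitution steps yields center (3/10, 9/20), radius 1/70
input b3: composing its 2 substitution steps yields center (1/4, 9/20), radius 1/70
input b1: composing its 1 substitution step yields center (1/2, -1/2), radius 1/10

b1: center (1/2, -1/2), radius 1/10; b2: center (3/10, 9/20), radius 1/70; b3: center (1/4, 9/20), radius 1/70
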